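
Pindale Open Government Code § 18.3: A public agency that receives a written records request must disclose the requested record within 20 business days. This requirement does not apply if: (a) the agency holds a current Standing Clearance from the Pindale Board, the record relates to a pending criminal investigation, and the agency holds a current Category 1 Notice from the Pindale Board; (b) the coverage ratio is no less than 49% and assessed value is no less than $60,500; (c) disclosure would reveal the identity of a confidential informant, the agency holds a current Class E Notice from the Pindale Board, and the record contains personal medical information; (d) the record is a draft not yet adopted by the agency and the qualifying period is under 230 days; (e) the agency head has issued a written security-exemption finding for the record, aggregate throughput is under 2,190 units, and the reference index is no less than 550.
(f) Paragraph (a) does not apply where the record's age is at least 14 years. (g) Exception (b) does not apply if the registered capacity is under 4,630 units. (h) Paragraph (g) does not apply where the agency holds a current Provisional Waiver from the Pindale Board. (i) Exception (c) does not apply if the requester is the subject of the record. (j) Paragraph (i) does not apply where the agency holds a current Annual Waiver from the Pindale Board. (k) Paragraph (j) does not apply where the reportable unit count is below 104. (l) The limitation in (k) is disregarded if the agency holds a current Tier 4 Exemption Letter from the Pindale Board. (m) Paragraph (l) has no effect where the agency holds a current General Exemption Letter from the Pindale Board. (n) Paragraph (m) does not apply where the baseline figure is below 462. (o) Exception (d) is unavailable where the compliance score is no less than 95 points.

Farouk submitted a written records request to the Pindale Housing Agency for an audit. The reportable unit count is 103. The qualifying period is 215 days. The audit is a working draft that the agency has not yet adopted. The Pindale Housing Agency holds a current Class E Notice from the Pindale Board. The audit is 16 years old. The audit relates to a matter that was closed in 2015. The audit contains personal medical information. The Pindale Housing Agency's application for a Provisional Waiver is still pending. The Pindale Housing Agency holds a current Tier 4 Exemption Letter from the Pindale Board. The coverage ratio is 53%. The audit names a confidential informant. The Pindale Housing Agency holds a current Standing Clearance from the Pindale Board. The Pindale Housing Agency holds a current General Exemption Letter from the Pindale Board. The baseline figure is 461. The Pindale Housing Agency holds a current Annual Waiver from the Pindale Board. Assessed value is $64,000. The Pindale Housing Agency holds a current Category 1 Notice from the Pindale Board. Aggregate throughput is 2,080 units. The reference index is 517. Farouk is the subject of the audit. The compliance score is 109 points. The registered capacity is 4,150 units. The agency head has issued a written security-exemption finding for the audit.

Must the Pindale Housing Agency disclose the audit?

Exception (a) requires that the record relates to a pending criminal investigation; but the audit relates to a closed matter, so (a) is unavailable.
Exception (b): the coverage ratio is 53%, meeting the 49% threshold; assessed value is $64,000, meeting the $60,500 threshold — every condition holds. But applying paragraphs (g)–(h): (g) operates against (b): the registered capacity is 4,150 units, under the 4,630 units limit. (h), which would lift (g), is not triggered — there is no Provisional Waiver in force. So (b) is unavailable.
Exception (c)'s conditions are all satisfied: the audit names a confidential informant; a current Class E Notice is held; the audit contains personal medical information. Considering the limiting provisions: (i) would limit (c) — Farouk is the subject of the audit — but (j) sets (i) aside: (j) applies — a current Annual Waiver is held. (k) operates (the reportable unit count is 103, below the 104 limit), but is itself disapplied by (l): (l) operates against (k): a current Tier 4 Exemption Letter is held. (m) would limit (l) — a current General Exemption Letter is held — but (n) sets (m) aside: (n) operates against (m): the baseline figure is 461, below the 462 limit. (c) remains available.
All of (d)'s requirements are met (the audit is an unadopted draft; the qualifying period is 215 days, under the 230 days limit). But: (o) is engaged — the compliance score is 109 points, meeting the 95 points threshold. So (d) is unavailable.
Exception (e) fails — the reference index is 517, short of 550.

No — exception (c) applies; the Pindale Housing Agency is not required to disclose the audit.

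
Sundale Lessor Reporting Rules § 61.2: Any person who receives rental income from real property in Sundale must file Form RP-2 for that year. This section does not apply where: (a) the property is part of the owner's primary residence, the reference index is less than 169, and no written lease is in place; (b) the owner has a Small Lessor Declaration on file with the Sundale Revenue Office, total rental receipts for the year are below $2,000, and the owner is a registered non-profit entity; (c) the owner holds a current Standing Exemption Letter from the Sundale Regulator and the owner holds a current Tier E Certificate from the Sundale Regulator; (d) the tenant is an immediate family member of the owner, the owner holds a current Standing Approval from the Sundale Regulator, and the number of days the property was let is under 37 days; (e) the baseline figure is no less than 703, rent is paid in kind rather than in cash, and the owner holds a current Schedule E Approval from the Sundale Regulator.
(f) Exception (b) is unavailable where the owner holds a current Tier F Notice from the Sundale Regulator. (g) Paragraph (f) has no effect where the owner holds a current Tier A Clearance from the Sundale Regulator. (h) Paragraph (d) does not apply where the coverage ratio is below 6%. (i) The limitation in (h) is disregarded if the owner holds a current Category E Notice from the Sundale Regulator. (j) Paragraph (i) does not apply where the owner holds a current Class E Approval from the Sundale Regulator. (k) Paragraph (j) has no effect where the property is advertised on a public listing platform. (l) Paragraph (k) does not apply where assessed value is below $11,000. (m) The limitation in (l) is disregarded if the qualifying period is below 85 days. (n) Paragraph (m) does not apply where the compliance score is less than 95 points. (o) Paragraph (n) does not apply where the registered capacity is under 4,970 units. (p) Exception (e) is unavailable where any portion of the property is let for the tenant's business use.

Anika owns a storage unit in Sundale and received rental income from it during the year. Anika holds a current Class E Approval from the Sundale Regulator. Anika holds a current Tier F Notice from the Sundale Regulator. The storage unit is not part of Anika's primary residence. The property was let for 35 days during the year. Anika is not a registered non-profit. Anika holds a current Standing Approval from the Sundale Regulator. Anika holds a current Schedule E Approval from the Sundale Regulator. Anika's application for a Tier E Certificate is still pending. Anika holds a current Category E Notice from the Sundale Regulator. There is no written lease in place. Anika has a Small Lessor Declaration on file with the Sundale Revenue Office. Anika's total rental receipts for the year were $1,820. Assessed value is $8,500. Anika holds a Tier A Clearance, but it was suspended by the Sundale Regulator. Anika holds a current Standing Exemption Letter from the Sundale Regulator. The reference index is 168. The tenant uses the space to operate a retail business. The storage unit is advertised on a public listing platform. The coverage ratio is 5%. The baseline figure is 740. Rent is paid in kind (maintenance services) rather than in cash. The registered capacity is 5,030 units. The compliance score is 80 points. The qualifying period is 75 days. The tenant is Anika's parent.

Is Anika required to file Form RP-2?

Yes — Anika must file Form RP-2.

Exception (a) requires that the property is part of the owner's primary residence; but the storage unit is not part of the primary residence, so (a) is unavailable.
Exception (b) requires that the owner is a registered non-profit entity; but Anika is not a registered non-profit, so (b) is unavailable.
Exception (c) does not apply: there is no Tier E Certificate in force.
All of (d)'s requirements are met (the tenant is an immediate family member; a current Standing Approval is held; the number of days the property was let is 35 days, under the 37 days limit). But: (h) operates against (d): the coverage ratio is 5%, below the 6% limit. (i) would limit (h) — a current Category E Notice is held — but (j) sets (i) aside: (j) is triggered — a current Class E Approval is held. (k) would limit (j) — the property is publicly advertised — but (l) sets (k) aside: (l) operates against (k): assessed value is $8,500, below the $11,000 limit. (m) would limit (l) — the qualifying period is 75 days, below the 85 days limit — but (n) sets (m) aside: (n) operates against (m): the compliance score is 80 points, less than the 95 points limit. (o) does not operate here (the registered capacity is 5,030 units, not under 4,970 units), so (n) stands. (d) is therefore removed.
Exception (e) is satisfied on its face — the baseline figure is 740, meeting the 703 threshold; rent is paid in kind; a current Schedule E Approval is held. Turning to paragraph (p): (p) is triggered — the space is let for business use. Exception (e) does not apply.
Every exception is unavailable, so the rule governs.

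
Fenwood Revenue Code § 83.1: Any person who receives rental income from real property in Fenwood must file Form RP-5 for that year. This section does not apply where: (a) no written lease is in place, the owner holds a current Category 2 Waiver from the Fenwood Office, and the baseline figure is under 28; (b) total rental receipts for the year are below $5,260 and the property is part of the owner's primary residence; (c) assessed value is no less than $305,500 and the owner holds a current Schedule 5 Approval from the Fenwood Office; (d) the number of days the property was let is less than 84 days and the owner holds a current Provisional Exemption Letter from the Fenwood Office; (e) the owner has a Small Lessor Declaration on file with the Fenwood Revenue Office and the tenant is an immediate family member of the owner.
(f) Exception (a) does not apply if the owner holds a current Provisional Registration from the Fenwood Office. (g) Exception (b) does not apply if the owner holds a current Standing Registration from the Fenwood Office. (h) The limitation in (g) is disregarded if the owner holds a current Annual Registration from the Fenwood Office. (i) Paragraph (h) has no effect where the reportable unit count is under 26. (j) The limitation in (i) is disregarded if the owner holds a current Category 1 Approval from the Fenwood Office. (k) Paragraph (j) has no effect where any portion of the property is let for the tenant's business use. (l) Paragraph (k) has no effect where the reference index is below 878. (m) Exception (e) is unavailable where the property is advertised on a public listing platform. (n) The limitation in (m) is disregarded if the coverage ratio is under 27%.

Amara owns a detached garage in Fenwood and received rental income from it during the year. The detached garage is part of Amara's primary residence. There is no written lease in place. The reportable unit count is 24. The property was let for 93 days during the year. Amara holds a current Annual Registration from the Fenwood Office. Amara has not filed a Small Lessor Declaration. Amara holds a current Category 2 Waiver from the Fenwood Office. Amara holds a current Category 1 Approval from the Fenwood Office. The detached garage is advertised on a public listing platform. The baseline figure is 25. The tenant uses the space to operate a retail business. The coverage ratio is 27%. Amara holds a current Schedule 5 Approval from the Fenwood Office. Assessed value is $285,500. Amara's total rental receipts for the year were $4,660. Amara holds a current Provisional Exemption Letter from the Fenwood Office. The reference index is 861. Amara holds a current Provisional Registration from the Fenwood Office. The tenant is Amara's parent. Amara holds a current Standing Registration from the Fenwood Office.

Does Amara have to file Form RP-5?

No — exception (b) applies; Amara is not required to file Form RP-5.

All of (a)'s requirements are met (there is no written lease; a current Category 2 Waiver is held; the baseline figure is 25, under the 28 limit). But: (f) is engaged — a current Provisional Registration is held. Exception (a) does not apply.
Exception (b): total rental receipts for the year are $4,660, below the $5,260 limit; the detached garage is part of the primary residence — every condition holds. Considering the limiting provisions: (g) is engaged (a current Standing Registration is held), but is set aside by (h): (h) operates against (g): a current Annual Registration is held. (i) would limit (h) — the reportable unit count is 24, under the 26 limit — but (j) sets (i) aside: (j) is engaged — a current Category 1 Approval is held. (k) applies (the space is let for business use), but is itself disapplied by (l): (l) applies — the reference index is 861, below the 878 limit. Exception (b) stands.
Exception (c) fails — assessed value is $285,500, short of $305,500.
Exception (d) fails — the number of days the property was let is 93 days, not less than 84 days.
Exception (e) requires that the owner has a Small Lessor Declaration on file with the Fenwood Revenue Office; but no Small Lessor Declaration is on file, so (e) is unavailable.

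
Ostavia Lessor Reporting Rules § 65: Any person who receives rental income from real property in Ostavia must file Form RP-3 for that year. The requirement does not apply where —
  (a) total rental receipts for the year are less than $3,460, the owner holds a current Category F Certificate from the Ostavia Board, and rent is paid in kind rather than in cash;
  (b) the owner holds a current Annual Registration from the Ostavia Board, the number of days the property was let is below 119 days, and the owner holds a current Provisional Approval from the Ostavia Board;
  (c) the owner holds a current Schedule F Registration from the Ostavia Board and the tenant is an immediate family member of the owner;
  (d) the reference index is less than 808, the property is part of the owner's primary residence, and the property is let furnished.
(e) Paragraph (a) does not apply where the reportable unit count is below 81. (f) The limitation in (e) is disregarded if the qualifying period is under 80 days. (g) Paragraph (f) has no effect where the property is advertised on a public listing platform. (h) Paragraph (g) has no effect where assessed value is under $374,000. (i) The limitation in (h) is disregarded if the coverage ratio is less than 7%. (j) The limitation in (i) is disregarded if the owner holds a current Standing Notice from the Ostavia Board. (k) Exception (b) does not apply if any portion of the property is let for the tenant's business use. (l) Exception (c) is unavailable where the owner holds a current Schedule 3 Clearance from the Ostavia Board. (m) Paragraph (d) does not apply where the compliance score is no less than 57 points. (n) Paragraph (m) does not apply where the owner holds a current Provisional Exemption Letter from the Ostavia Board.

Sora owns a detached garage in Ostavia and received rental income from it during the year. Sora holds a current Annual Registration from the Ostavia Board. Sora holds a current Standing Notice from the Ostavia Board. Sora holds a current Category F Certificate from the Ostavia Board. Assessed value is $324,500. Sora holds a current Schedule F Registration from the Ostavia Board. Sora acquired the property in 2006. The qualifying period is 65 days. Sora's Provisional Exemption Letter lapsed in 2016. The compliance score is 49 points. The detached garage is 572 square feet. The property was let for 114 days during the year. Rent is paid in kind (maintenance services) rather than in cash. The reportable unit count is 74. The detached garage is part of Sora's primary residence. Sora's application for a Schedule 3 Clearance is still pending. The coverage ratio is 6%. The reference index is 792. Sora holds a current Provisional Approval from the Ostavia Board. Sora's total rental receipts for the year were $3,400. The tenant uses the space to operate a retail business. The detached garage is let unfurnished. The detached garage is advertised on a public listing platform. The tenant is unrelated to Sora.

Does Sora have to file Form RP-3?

No — exception (a) applies; Sora is not required to file Form RP-3.

All of (a)'s requirements are met (total rental receipts for the year are $3,400, less than the $3,460 limit; a current Category F Certificate is held; rent is paid in kind). Considering the limiting provisions: (e) operates (the reportable unit count is 74, below the 81 limit), but yields to (f): (f) is engaged — the qualifying period is 65 days, under the 80 days limit. (g) would limit (f) — the property is publicly advertised — but (h) sets (g) aside: (h) operates against (g): assessed value is $324,500, under the $374,000 limit. (i) would limit (h) — the coverage ratio is 6%, less than the 7% limit — but (j) sets (i) aside: (j) operates against (i): a current Standing Notice is held. Exception (a) stands.
Exception (b): a current Annual Registration is held; the number of days the property was let is 114 days, below the 119 days limit; a current Provisional Approval is held — every condition holds. However, paragraph (k) must be considered: (k) is engaged — the space is let for business use. Exception (b) does not apply.
Exception (c) requires that the tenant is an immediate family member of the owner; but the tenant is unrelated to the owner, so (c) is unavailable.
Exception (d) requires that the property is let furnished; but the property is let unfurnished, so (d) is unavailable.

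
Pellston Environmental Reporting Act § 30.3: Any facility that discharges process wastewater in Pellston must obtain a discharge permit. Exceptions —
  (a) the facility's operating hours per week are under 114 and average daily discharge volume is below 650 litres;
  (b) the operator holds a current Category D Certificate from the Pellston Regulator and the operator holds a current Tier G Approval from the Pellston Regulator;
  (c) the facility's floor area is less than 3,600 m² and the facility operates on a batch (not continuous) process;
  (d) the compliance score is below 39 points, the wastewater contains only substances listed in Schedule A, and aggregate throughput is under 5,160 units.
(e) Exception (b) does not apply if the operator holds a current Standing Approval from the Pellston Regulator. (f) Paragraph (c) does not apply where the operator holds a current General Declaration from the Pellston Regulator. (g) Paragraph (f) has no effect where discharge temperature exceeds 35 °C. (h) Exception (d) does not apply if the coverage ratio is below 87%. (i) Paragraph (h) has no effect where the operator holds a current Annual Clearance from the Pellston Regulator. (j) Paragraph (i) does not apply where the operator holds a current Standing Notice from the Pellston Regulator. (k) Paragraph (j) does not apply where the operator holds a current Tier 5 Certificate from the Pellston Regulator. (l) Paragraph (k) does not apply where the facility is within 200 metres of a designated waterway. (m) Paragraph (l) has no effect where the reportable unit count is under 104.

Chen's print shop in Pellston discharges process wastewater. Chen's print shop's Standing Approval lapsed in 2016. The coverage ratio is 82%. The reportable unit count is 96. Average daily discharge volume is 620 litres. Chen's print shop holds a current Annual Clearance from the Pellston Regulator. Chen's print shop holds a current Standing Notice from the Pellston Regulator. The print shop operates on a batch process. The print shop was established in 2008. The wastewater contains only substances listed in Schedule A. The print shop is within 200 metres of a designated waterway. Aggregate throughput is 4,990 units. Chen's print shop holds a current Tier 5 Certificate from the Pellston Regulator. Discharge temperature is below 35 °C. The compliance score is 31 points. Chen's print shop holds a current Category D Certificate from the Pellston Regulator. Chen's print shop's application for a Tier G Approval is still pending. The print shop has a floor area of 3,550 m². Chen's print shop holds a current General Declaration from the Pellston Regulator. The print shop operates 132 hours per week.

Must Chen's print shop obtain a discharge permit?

No — exception (d) applies; Chen's print shop is not required to obtain a discharge permit.

Exception (a) does not apply: the facility's operating hours per week are 132, not under 114.
Exception (b) does not apply: there is no Tier G Approval in force.
Exception (c)'s conditions are all satisfied: the facility's floor area is 3,550 m², less than the 3,600 m² limit; the facility operates on a batch process. However, paragraphs (f)–(g) must be considered: (f) is triggered — a current General Declaration is held. (g), which would lift (f), does not operate here — discharge temperature is below 35 °C. Exception (c) does not apply.
All of (d)'s requirements are met (the compliance score is 31 points, below the 39 points limit; the wastewater is Schedule-A-only; aggregate throughput is 4,990 units, under the 5,160 units limit). Applying paragraphs (h)–(m): (h) applies (the coverage ratio is 82%, below the 87% limit), but yields to (i): (i) operates against (h): a current Annual Clearance is held. (j) is engaged (a current Standing Notice is held), but yields to (k): (k) operates — a current Tier 5 Certificate is held. (l) is engaged (the print shop is within 200 m of a designated waterway), but is set aside by (m): (m) operates against (l): the reportable unit count is 96, under the 104 limit. (d) remains available.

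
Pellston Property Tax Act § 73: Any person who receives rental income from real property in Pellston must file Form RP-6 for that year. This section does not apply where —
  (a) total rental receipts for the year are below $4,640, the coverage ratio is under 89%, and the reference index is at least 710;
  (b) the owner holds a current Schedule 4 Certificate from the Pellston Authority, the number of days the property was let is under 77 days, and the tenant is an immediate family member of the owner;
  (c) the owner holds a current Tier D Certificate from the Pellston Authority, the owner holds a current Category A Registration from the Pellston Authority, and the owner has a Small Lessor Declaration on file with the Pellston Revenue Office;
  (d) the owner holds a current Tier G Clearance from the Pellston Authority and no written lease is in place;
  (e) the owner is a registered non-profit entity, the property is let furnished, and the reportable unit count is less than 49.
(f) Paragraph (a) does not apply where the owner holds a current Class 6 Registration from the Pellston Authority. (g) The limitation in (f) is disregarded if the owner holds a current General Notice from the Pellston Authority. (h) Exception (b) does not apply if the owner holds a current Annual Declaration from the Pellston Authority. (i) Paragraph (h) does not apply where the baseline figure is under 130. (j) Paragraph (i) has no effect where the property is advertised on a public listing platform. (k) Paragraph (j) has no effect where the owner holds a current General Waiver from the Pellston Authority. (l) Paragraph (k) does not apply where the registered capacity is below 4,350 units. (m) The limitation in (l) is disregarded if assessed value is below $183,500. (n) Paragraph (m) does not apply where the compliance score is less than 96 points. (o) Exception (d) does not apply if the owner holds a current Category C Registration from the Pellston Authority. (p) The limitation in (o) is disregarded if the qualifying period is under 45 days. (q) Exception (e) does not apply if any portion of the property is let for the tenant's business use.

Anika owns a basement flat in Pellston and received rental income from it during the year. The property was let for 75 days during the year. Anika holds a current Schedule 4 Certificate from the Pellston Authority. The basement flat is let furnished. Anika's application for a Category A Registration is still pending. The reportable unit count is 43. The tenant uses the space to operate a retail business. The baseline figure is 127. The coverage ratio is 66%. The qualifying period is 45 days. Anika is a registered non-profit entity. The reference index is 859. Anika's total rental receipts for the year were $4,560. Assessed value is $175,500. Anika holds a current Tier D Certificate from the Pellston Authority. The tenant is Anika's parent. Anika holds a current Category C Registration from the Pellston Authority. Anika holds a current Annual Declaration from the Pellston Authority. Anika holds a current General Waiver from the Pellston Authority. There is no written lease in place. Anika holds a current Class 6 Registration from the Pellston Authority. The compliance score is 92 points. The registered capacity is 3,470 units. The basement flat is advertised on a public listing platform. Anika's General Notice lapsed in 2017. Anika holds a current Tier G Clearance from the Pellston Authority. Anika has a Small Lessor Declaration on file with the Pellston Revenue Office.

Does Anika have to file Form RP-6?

Exception (a)'s conditions are all satisfied: total rental receipts for the year are $4,560, below the $4,640 limit; the coverage ratio is 66%, under the 89% limit; the reference index is 859, meeting the 710 threshold. But applying paragraphs (f)–(g): (f) operates against (a): a current Class 6 Registration is held. (g), which would lift (f), does not operate here — there is no General Notice in force. (a) is therefore removed.
Exception (b)'s conditions are all satisfied: a current Schedule 4 Certificate is held; the number of days the property was let is 75 days, under the 77 days limit; the tenant is an immediate family member. However, paragraphs (h)–(n) must be considered: (h) operates against (b): a current Annual Declaration is held. (i) would limit (h) — the baseline figure is 127, under the 130 limit — but (j) sets (i) aside: (j) is triggered — the property is publicly advertised. (k) applies (a current General Waiver is held), but is set aside by (l): (l) operates against (k): the registered capacity is 3,470 units, below the 4,350 units limit. (m) would limit (l) — assessed value is $175,500, below the $183,500 limit — but (n) sets (m) aside: (n) operates against (m): the compliance score is 92 points, less than the 96 points limit. (b) is therefore removed.
Exception (c) does not apply: no current Category A Registration is held.
Exception (d): a current Tier G Clearance is held; there is no written lease — every condition holds. However, paragraphs (o)–(p) must be considered: (o) is engaged — a current Category C Registration is held. (p), which would lift (o), does not operate here — the qualifying period is 45 days, not under 45 days. So (d) is unavailable.
Exception (e) is satisfied on its face — Anika is a registered non-profit; the property is let furnished; the reportable unit count is 43, less than the 49 limit. However, paragraph (q) must be considered: (q) operates against (e): the space is let for business use. (e) is therefore removed.
None of the exceptions is available; § 73 applies in full.

Yes — Anika must file Form RP-6.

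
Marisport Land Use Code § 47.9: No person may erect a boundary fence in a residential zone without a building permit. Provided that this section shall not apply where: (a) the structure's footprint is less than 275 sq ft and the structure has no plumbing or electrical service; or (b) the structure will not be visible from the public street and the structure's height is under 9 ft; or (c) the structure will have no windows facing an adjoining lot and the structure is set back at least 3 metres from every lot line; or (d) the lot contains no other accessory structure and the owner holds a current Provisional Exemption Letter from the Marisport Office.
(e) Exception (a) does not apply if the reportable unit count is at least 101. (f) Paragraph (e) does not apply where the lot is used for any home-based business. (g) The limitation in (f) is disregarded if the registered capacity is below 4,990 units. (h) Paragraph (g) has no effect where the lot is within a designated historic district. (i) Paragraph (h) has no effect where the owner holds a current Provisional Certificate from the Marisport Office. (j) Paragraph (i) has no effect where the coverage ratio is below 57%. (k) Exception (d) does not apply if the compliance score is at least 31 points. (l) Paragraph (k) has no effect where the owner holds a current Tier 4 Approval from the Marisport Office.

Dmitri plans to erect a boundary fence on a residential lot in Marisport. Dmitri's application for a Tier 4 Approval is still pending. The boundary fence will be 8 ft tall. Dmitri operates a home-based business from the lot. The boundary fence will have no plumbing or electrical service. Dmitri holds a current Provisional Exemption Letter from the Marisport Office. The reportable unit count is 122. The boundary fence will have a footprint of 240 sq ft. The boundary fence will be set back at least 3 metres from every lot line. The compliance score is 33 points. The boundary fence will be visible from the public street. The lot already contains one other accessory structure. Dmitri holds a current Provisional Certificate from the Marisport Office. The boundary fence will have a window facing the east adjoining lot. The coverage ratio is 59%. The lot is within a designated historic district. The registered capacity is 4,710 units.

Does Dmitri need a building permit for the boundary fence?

Exception (a)'s conditions are all satisfied: the structure's footprint is 240 sq ft, less than the 275 sq ft limit; there is no plumbing or electrical service. Turning to paragraphs (e)–(j): (e) operates against (a): the reportable unit count is 122, meeting the 101 threshold. (f) would limit (e) — a home-based business operates on the lot — but (g) sets (f) aside: (g) operates — the registered capacity is 4,710 units, below the 4,990 units limit. (h) would limit (g) — the lot is in a historic district — but (i) sets (h) aside: (i) operates against (h): a current Provisional Certificate is held. (j), which would lift (i), is not triggered — the coverage ratio is 59%, not below 57%. Exception (a) does not apply.
Exception (b) fails — the structure will be visible from the street.
Exception (c) requires that the structure will have no windows facing an adjoining lot; but a window faces an adjoining lot, so (c) is unavailable.
Exception (d) does not apply: the lot already has another accessory structure.
None of the exceptions is available; § 47.9 applies in full.

Yes — Dmitri must obtain a building permit.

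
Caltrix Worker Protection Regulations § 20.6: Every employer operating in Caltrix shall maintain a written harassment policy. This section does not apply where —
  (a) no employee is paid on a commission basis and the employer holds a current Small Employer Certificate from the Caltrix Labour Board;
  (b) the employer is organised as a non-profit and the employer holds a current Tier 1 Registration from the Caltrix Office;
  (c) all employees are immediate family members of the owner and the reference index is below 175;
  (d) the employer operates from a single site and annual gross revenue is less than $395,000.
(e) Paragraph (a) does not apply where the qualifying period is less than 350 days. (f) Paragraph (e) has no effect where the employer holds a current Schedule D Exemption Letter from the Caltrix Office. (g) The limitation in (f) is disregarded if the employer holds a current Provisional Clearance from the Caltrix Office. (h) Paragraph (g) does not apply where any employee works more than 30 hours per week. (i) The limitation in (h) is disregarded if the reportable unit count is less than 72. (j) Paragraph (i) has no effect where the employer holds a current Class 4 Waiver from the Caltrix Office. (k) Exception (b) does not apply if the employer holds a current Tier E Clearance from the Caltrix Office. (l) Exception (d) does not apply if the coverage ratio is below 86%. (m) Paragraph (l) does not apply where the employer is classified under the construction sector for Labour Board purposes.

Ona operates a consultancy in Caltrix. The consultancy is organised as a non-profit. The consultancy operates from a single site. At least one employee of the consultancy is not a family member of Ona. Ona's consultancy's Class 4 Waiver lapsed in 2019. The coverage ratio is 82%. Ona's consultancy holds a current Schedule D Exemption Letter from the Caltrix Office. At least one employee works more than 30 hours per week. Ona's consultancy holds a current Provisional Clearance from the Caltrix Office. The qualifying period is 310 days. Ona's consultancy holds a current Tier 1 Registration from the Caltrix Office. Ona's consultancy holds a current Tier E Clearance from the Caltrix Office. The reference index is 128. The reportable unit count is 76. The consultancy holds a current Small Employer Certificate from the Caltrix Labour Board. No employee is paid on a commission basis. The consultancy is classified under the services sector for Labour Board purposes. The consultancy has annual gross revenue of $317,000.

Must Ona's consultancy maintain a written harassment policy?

No — exception (a) applies; Ona's consultancy is not required to maintain a written harassment policy.

Exception (a)'s conditions are all satisfied: no employee is paid on commission; a current Small Employer Certificate is held. As to paragraphs (e)–(j): (e) would limit (a) — the qualifying period is 310 days, less than the 350 days limit — but (f) sets (e) aside: (f) applies — a current Schedule D Exemption Letter is held. (g) operates (a current Provisional Clearance is held), but is set aside by (h): (h) operates against (g): at least one employee exceeds 30 hours/week. (i), which would lift (h), is inapplicable — the reportable unit count is 76, not less than 72. (a) remains available.
Exception (b): the employer is a non-profit; a current Tier 1 Registration is held — every condition holds. However, paragraph (k) must be considered: (k) is triggered — a current Tier E Clearance is held. (b) is therefore removed.
Exception (c) fails — at least one employee is not a family member.
All of (d)'s requirements are met (the employer operates from a single site; annual gross revenue is $317,000, less than the $395,000 limit). Turning to paragraphs (l)–(m): (l) operates against (d): the coverage ratio is 82%, below the 86% limit. (m) is inapplicable (the consultancy is classified under the services sector), so (l) stands. So (d) is unavailable.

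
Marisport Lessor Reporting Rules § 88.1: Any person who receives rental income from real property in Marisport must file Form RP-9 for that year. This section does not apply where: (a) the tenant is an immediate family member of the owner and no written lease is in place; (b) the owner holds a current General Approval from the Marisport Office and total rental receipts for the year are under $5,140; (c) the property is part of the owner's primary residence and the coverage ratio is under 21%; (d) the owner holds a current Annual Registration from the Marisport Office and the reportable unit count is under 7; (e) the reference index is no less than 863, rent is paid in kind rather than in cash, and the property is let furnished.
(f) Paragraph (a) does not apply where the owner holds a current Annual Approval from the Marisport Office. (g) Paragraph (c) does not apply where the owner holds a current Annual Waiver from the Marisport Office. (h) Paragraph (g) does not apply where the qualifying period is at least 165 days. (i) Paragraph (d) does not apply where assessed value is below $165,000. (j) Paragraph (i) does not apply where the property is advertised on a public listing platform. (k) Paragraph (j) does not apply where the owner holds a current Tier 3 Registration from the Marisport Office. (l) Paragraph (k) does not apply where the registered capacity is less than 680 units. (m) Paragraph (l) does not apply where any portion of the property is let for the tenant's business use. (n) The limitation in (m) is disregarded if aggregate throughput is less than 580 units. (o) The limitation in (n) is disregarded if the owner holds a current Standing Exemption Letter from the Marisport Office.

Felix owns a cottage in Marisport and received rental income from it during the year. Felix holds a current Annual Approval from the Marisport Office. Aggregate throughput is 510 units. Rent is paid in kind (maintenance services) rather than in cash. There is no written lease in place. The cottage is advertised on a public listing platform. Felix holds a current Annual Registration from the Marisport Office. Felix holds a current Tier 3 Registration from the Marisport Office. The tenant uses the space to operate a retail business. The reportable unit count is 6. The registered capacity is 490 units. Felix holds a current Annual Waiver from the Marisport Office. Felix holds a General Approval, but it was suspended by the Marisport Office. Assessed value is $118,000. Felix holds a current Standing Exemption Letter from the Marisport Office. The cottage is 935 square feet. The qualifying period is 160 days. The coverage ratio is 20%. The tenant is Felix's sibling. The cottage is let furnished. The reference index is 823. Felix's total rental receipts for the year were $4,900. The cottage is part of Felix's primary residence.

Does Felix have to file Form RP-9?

Yes — Felix must file Form RP-9.

Exception (a) is satisfied on its face — the tenant is an immediate family member; there is no written lease. But applying paragraph (f): (f) operates against (a): a current Annual Approval is held. So (a) is unavailable.
Exception (b) does not apply: no current General Approval is held.
Exception (c): the cottage is part of the primary residence; the coverage ratio is 20%, under the 21% limit — every condition holds. However, paragraphs (g)–(h) must be considered: (g) is engaged — a current Annual Waiver is held. (h) is not triggered (the qualifying period is 160 days, short of 165 days), so (g) stands. So (c) is unavailable.
Exception (d)'s conditions are all satisfied: a current Annual Registration is held; the reportable unit count is 6, under the 7 limit. But applying paragraphs (i)–(o): (i) is engaged — assessed value is $118,000, below the $165,000 limit. (j) is engaged (the property is publicly advertised), but is overridden by (k): (k) is triggered — a current Tier 3 Registration is held. (l) would limit (k) — the registered capacity is 490 units, less than the 680 units limit — but (m) sets (l) aside: (m) operates — the space is let for business use. (n) is engaged (aggregate throughput is 510 units, less than the 580 units limit), but is overridden by (o): (o) operates against (n): a current Standing Exemption Letter is held. So (d) is unavailable.
Exception (e) fails — the reference index is 823, short of 863.
No exception displaces § 88.1.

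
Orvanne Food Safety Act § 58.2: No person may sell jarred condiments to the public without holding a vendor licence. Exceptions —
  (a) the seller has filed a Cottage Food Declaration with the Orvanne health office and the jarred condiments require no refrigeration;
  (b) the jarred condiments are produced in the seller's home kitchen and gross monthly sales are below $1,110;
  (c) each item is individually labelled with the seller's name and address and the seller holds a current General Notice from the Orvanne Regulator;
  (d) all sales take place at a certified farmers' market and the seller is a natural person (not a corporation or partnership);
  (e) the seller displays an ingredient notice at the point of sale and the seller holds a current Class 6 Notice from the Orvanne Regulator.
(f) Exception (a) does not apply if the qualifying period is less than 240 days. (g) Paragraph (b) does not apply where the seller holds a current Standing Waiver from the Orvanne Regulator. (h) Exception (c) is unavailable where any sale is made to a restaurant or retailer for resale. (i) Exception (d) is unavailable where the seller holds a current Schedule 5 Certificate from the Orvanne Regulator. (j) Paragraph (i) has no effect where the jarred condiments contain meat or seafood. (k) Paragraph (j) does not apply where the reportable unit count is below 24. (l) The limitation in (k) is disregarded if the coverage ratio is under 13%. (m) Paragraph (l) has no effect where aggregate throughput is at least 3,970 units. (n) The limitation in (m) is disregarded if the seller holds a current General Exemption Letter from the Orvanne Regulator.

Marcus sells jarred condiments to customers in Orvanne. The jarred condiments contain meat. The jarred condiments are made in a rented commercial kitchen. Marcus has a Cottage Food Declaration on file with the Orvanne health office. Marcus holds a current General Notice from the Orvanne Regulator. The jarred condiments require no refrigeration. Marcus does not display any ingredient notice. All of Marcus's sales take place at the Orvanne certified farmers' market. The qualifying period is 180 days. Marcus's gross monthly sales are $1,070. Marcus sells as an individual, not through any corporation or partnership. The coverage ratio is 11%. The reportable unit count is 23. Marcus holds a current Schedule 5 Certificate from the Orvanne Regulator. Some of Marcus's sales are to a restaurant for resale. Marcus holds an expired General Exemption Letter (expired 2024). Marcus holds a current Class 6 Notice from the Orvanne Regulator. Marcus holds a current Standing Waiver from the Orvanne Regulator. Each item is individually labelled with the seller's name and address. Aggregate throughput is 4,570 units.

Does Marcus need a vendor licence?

Yes — Marcus must hold a vendor licence.

Exception (a)'s conditions are all satisfied: a Cottage Food Declaration is on file; the jarred condiments are shelf-stable. Turning to paragraph (f): (f) is engaged — the qualifying period is 180 days, less than the 240 days limit. Exception (a) does not apply.
Exception (b) does not apply: the jarred condiments are made in a commercial kitchen, not a home kitchen.
All of (c)'s requirements are met (items are individually labelled; a current General Notice is held). Turning to paragraph (h): (h) operates against (c): some sales are to a restaurant for resale. (c) is therefore removed.
All of (d)'s requirements are met (all sales are at a certified farmers' market; the seller is a natural person). Turning to paragraphs (i)–(n): (i) operates — a current Schedule 5 Certificate is held. (j) is triggered (the jarred condiments contain meat), but is displaced by (k): (k) operates against (j): the reportable unit count is 23, below the 24 limit. (l) would limit (k) — the coverage ratio is 11%, under the 13% limit — but (m) sets (l) aside: (m) operates against (l): aggregate throughput is 4,570 units, meeting the 3,970 units threshold. (n) is not engaged (no current General Exemption Letter is held), so (m) stands. (d) is therefore removed.
Exception (e) does not apply: no ingredient notice is displayed.
No exception applies. The general rule governs.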